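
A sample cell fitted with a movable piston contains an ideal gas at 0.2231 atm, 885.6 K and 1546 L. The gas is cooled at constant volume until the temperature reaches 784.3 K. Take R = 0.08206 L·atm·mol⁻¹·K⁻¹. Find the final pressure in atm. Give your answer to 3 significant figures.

Isochoric, so P/T is constant: V₂ = V₁; P₂ = P₁·(T₂/T₁) = 0.1976 atm.

P₂ ≈ 0.198 atm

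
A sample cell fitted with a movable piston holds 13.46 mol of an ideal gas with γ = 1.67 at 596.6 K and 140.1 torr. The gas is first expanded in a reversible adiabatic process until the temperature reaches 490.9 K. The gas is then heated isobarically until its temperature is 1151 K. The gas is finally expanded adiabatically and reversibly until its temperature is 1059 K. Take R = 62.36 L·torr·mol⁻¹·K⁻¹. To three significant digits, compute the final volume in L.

V₄ ≈ 1.27e+04 L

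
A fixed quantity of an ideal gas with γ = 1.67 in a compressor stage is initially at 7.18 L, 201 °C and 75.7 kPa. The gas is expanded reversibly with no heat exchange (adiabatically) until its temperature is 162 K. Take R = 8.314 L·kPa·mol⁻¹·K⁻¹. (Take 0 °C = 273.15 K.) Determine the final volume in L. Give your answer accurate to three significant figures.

Convert: T₁ = 474.1 K.
Adiabatic (γ = 1.67), T V^(γ−1) and P V^γ constant: P₂ = P₁·(T₂/T₁)^(γ/(γ−1)) = 5.207 kPa; V₂ = V₁·(T₁/T₂)^(1/(γ−1)) = 35.67 L.

V₂ ≈ 35.7 L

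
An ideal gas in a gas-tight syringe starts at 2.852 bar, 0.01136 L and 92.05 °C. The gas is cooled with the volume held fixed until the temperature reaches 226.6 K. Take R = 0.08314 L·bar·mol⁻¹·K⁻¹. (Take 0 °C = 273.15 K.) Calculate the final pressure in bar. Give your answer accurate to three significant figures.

P₂ ≈ 1.77 bar

Convert: T₁ = 365.2 K.
V constant ⇒ P ∝ T: V₂ = V₁; P₂ = P₁·(T₂/T₁) = 1.770 bar.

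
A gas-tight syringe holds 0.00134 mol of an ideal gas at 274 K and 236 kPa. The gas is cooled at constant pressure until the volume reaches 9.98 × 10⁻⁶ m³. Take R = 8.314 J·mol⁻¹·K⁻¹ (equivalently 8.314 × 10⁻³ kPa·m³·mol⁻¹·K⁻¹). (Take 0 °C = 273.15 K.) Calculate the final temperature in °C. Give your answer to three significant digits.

T₂ ≈ -61.7 °C

From PV = nRT: V₁ = nRT₁/P₁ = 1.293e-05 m³.
Isobaric, so V/T is constant: P₂ = P₁; T₂ = T₁·(V₂/V₁) = 211.4 K.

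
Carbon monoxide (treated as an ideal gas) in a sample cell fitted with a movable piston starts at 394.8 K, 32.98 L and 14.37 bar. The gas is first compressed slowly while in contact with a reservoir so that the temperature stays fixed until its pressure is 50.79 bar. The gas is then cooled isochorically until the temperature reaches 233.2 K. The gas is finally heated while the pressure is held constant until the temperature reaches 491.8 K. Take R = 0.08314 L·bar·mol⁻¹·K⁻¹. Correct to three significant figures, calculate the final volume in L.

V₄ ≈ 19.7 L

T constant ⇒ Boyle's law P V = const: T₂ = T₁; V₂ = V₁·(P₁/P₂) = 9.331 L.
Isochoric, so P/T is constant: V₃ = V₂; P₃ = P₂·(T₃/T₂) = 30.00 bar.
P constant ⇒ V ∝ T: P₄ = P₃; V₄ = V₃·(T₄/T₃) = 19.68 L.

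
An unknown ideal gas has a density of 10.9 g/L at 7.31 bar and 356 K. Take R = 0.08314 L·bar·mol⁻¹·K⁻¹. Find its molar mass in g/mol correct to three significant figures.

ρ = PM/(RT) ⇒ M = ρRT/P = (10.9 × 0.08314 × 356.0) / 7.31

M ≈ 44.1 g/mol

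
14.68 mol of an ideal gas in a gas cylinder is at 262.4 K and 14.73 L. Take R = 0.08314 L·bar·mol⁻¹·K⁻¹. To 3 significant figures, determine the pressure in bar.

P ≈ 21.7 bar

PV = nRT ⇒ P = nRT/V = (14.68 × 0.08314 × 262.4) / 14.73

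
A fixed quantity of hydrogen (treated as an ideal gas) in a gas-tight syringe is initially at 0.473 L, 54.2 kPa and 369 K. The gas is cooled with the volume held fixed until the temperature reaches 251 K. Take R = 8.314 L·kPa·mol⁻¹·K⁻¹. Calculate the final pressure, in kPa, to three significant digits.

Isochoric, so P/T is constant: V₂ = V₁; P₂ = P₁·(T₂/T₁) = 36.87 kPa.

P₂ ≈ 36.9 kPa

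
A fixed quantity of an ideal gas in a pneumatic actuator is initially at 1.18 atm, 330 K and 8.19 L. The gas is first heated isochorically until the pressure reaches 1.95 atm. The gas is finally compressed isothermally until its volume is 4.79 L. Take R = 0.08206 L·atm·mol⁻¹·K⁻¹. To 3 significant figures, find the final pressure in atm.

Isochoric, so P/T is constant: V₂ = V₁; T₂ = T₁·(P₂/P₁) = 545.3 K.
Isothermal, so P V is constant: T₃ = T₂; P₃ = P₂·(V₂/V₃) = 3.334 atm.

P₃ ≈ 3.33 atm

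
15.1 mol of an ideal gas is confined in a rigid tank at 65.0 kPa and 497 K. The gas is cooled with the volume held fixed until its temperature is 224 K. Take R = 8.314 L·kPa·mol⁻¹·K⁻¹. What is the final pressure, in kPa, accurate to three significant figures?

From PV = nRT: V₁ = nRT₁/P₁ = 959.9 L.
Isochoric, so P/T is constant: V₂ = V₁; P₂ = P₁·(T₂/T₁) = 29.30 kPa.

P₂ ≈ 29.3 kPa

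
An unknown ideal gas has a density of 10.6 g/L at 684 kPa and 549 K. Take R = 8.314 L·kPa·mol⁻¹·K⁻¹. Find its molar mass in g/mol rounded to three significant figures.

M ≈ 70.7 g/mol

ρ = PM/(RT) ⇒ M = ρRT/P = (10.6 × 8.314 × 549.0) / 684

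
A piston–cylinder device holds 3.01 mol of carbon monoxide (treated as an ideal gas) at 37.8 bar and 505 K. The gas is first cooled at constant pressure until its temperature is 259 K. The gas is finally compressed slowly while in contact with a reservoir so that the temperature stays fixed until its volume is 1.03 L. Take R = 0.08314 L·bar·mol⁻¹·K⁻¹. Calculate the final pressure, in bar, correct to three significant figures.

P₃ ≈ 62.9 bar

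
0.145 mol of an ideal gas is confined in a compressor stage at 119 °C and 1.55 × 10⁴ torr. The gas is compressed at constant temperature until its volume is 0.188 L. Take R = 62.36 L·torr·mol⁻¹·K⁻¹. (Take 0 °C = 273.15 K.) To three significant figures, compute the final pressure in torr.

Convert: T₁ = 392.1 K.
From PV = nRT: V₁ = nRT₁/P₁ = 0.2288 L.
T constant ⇒ Boyle's law P V = const: T₂ = T₁; P₂ = P₁·(V₁/V₂) = 1.886e+04 torr.

P₂ ≈ 1.89e+04 torr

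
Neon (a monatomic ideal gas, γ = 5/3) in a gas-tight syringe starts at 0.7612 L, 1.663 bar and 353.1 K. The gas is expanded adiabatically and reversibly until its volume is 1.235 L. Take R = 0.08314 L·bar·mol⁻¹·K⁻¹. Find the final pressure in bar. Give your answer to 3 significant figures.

P₂ ≈ 0.742 bar

Reversible adiabatic, γ = 5/3: T₂ = T₁·(V₁/V₂)^(γ−1) = 255.7 K; P₂ = P₁·(V₁/V₂)^γ = 0.7424 bar.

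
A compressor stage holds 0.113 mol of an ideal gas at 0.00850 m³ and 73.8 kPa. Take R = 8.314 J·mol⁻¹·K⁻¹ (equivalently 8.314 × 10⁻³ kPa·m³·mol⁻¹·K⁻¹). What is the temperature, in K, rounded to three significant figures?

PV = nRT ⇒ T = PV/(nR) = (73.8 × 0.00850) / (0.113 × 8.314 × 10⁻³)

T ≈ 668 K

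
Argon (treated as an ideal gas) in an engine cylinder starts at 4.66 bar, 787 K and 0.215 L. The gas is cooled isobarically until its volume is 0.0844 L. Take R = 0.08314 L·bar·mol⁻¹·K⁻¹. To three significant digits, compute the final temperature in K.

T₂ ≈ 309 K

P constant ⇒ V ∝ T: P₂ = P₁; T₂ = T₁·(V₂/V₁) = 308.9 K.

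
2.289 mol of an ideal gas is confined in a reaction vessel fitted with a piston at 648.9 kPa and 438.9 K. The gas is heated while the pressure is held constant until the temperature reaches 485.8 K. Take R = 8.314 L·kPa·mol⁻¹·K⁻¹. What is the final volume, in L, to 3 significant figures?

V₂ ≈ 14.2 L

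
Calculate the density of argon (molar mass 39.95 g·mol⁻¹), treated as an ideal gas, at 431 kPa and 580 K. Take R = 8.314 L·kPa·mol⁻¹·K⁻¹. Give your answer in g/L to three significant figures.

ρ ≈ 3.57 g/L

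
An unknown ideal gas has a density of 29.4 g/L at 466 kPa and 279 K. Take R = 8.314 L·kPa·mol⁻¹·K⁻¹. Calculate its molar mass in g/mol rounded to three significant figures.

M ≈ 146 g/mol

ρ = PM/(RT) ⇒ M = ρRT/P = (29.4 × 8.314 × 279.0) / 466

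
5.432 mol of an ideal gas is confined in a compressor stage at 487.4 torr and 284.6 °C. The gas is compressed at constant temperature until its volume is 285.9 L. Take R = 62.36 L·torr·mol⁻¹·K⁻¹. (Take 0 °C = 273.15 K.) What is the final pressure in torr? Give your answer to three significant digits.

Convert: T₁ = 557.8 K.
From PV = nRT: V₁ = nRT₁/P₁ = 387.6 L.
Isothermal, so P V is constant: T₂ = T₁; P₂ = P₁·(V₁/V₂) = 660.8 torr.

P₂ ≈ 661 torr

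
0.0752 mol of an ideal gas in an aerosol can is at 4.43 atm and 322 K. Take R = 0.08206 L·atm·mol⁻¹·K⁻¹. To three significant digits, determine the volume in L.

PV = nRT ⇒ V = nRT/P = (0.0752 × 0.08206 × 322) / 4.43

V ≈ 0.449 L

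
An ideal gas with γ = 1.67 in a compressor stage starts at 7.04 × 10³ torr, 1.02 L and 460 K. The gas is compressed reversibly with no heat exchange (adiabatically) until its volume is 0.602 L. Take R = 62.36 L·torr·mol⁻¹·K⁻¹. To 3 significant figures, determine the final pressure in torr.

P₂ ≈ 1.70e+04 torr

Reversible adiabatic, γ = 1.67: T₂ = T₁·(V₁/V₂)^(γ−1) = 654.9 K; P₂ = P₁·(V₁/V₂)^γ = 1.698e+04 torr.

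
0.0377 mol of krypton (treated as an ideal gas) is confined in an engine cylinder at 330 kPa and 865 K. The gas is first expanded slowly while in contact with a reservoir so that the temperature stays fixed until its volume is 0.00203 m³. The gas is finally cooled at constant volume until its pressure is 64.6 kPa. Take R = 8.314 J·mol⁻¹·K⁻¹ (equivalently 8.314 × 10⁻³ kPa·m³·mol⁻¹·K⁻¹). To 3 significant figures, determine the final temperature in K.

T₃ ≈ 418 K

From PV = nRT: V₁ = nRT₁/P₁ = 0.0008216 m³.
T constant ⇒ Boyle's law P V = const: T₂ = T₁; P₂ = P₁·(V₁/V₂) = 133.6 kPa.
Isochoric, so P/T is constant: V₃ = V₂; T₃ = T₂·(P₃/P₂) = 418.4 K.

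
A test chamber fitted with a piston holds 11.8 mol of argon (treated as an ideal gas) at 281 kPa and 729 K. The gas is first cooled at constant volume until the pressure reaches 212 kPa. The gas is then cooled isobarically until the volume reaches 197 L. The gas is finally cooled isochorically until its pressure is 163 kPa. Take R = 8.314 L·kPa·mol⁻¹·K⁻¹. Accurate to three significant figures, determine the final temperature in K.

T₄ ≈ 327 K

From PV = nRT: V₁ = nRT₁/P₁ = 254.5 L.
Isochoric, so P/T is constant: V₂ = V₁; T₂ = T₁·(P₂/P₁) = 550.0 K.
Isobaric, so V/T is constant: P₃ = P₂; T₃ = T₂·(V₃/V₂) = 425.7 K.
V constant ⇒ P ∝ T: V₄ = V₃; T₄ = T₃·(P₄/P₃) = 327.3 K.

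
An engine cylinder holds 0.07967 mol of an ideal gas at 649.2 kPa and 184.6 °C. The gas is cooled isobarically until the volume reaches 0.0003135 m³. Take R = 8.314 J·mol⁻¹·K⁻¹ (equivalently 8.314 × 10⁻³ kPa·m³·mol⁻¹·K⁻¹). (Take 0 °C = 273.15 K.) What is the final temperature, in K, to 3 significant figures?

Convert: T₁ = 457.8 K.
From PV = nRT: V₁ = nRT₁/P₁ = 0.0004670 m³.
P constant ⇒ V ∝ T: P₂ = P₁; T₂ = T₁·(V₂/V₁) = 307.3 K.

T₂ ≈ 307 K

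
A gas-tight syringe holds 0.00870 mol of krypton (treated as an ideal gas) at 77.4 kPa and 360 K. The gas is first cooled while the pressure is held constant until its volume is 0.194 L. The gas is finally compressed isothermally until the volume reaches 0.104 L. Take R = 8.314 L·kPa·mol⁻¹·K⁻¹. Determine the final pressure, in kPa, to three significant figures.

P₃ ≈ 144 kPa

From PV = nRT: V₁ = nRT₁/P₁ = 0.3364 L.
Isobaric, so V/T is constant: P₂ = P₁; T₂ = T₁·(V₂/V₁) = 207.6 K.
T constant ⇒ Boyle's law P V = const: T₃ = T₂; P₃ = P₂·(V₂/V₃) = 144.4 kPa.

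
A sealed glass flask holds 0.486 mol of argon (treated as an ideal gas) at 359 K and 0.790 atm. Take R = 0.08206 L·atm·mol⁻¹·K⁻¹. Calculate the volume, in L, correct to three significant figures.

PV = nRT ⇒ V = nRT/P = (0.486 × 0.08206 × 359) / 0.790

V ≈ 18.1 L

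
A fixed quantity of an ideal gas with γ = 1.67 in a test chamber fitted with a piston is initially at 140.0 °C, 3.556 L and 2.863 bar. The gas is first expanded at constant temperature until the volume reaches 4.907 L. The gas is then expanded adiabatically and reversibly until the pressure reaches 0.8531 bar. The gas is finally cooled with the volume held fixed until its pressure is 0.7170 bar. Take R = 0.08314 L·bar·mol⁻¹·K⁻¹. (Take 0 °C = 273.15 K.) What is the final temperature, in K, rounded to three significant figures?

T₄ ≈ 243 K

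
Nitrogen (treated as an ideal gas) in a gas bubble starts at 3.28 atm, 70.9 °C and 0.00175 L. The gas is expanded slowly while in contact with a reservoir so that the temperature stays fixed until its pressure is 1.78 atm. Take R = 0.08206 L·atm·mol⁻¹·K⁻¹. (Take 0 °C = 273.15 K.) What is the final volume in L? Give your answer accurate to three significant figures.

Convert: T₁ = 344.0 K.
Isothermal, so P V is constant: T₂ = T₁; V₂ = V₁·(P₁/P₂) = 0.003225 L.

V₂ ≈ 0.00322 L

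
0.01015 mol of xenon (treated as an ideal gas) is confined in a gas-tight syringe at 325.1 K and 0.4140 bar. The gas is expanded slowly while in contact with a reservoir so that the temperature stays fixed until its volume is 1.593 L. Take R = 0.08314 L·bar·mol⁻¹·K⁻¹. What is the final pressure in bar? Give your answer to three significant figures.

P₂ ≈ 0.172 bar

From PV = nRT: V₁ = nRT₁/P₁ = 0.6627 L.
Isothermal, so P V is constant: T₂ = T₁; P₂ = P₁·(V₁/V₂) = 0.1722 bar.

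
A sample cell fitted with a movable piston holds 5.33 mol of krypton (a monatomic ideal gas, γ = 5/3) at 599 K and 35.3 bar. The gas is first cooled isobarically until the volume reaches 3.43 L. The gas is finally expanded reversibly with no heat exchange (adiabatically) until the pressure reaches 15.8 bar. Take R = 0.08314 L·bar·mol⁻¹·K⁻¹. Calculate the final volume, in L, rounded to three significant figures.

From PV = nRT: V₁ = nRT₁/P₁ = 7.520 L.
P constant ⇒ V ∝ T: P₂ = P₁; T₂ = T₁·(V₂/V₁) = 273.2 K.
Reversible adiabatic, γ = 5/3: T₃ = T₂·(P₃/P₂)^((γ−1)/γ) = 198.1 K; V₃ = V₂·(P₂/P₃)^(1/γ) = 5.556 L.

V₃ ≈ 5.56 L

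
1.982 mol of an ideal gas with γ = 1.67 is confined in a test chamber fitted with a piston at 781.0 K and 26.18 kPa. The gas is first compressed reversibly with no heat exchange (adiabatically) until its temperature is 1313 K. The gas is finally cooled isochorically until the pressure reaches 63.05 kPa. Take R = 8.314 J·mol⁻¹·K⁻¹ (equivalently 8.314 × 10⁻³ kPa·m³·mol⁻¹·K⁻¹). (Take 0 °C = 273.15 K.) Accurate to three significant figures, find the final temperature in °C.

T₃ ≈ 593 °C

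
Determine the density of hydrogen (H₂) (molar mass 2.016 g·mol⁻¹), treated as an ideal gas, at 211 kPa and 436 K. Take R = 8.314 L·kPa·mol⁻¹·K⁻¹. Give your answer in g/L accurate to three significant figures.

ρ ≈ 0.117 g/L

ρ = PM/(RT) = (211 × 2.016) / (8.314 × 436.0)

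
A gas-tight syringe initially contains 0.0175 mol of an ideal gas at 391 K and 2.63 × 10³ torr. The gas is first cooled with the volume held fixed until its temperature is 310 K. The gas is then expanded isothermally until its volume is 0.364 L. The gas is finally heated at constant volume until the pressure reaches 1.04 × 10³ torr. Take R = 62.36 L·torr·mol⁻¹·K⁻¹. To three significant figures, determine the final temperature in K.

T₄ ≈ 347 K

From PV = nRT: V₁ = nRT₁/P₁ = 0.1622 L.
Isochoric, so P/T is constant: V₂ = V₁; P₂ = P₁·(T₂/T₁) = 2085 torr.
T constant ⇒ Boyle's law P V = const: T₃ = T₂; P₃ = P₂·(V₂/V₃) = 929.4 torr.
V constant ⇒ P ∝ T: V₄ = V₃; T₄ = T₃·(P₄/P₃) = 346.9 K.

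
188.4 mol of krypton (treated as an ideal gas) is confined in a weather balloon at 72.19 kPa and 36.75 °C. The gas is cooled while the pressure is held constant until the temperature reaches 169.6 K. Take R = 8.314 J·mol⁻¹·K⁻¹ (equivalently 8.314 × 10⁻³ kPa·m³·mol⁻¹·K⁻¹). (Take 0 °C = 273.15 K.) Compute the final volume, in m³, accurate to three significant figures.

V₂ ≈ 3.68 m³

Convert: T₁ = 309.9 K.
From PV = nRT: V₁ = nRT₁/P₁ = 6.724 m³.
Isobaric, so V/T is constant: P₂ = P₁; V₂ = V₁·(T₂/T₁) = 3.680 m³.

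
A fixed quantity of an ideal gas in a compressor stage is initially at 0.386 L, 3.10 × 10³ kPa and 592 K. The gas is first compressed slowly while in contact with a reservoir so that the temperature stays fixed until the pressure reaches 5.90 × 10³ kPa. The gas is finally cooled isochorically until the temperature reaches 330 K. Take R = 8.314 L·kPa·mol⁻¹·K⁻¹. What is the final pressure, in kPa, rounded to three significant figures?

T constant ⇒ Boyle's law P V = const: T₂ = T₁; V₂ = V₁·(P₁/P₂) = 0.2028 L.
Isochoric, so P/T is constant: V₃ = V₂; P₃ = P₂·(T₃/T₂) = 3289 kPa.

P₃ ≈ 3.29e+03 kPa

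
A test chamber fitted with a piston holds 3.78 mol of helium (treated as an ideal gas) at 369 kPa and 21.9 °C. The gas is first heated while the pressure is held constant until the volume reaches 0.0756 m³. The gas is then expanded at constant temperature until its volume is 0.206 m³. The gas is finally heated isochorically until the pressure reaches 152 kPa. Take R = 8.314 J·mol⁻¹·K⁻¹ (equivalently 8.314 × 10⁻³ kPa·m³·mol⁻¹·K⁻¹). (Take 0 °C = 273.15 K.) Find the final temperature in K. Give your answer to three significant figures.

T₄ ≈ 996 K

Convert: T₁ = 295.0 K.
From PV = nRT: V₁ = nRT₁/P₁ = 0.02513 m³.
Isobaric, so V/T is constant: P₂ = P₁; T₂ = T₁·(V₂/V₁) = 887.7 K.
T constant ⇒ Boyle's law P V = const: T₃ = T₂; P₃ = P₂·(V₂/V₃) = 135.4 kPa.
V constant ⇒ P ∝ T: V₄ = V₃; T₄ = T₃·(P₄/P₃) = 996.3 K.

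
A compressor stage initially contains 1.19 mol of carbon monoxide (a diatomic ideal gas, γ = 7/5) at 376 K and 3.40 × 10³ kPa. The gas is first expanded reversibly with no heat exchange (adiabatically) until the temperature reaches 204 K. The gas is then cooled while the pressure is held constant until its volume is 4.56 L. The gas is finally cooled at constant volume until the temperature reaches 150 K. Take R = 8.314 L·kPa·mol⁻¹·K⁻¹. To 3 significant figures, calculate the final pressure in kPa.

P₄ ≈ 325 kPa

From PV = nRT: V₁ = nRT₁/P₁ = 1.094 L.
Reversible adiabatic, γ = 7/5: P₂ = P₁·(T₂/T₁)^(γ/(γ−1)) = 400.0 kPa; V₂ = V₁·(T₁/T₂)^(1/(γ−1)) = 5.046 L.
Isobaric, so V/T is constant: P₃ = P₂; T₃ = T₂·(V₃/V₂) = 184.3 K.
Isochoric, so P/T is constant: V₄ = V₃; P₄ = P₃·(T₄/T₃) = 325.4 kPa.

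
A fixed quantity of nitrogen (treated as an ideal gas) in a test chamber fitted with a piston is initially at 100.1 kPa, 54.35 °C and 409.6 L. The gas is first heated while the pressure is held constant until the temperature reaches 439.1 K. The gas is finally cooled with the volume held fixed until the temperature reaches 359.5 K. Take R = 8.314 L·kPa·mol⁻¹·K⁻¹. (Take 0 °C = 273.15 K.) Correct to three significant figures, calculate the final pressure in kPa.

Convert: T₁ = 327.5 K.
Isobaric, so V/T is constant: P₂ = P₁; V₂ = V₁·(T₂/T₁) = 549.2 L.
Isochoric, so P/T is constant: V₃ = V₂; P₃ = P₂·(T₃/T₂) = 81.95 kPa.

P₃ ≈ 82.0 kPa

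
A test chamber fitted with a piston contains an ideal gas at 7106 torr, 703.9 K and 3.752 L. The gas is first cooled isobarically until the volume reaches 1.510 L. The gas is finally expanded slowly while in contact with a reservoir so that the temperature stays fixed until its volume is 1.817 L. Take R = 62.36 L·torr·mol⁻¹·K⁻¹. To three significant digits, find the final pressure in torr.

P₃ ≈ 5.91e+03 torr

Isobaric, so V/T is constant: P₂ = P₁; T₂ = T₁·(V₂/V₁) = 283.3 K.
Isothermal, so P V is constant: T₃ = T₂; P₃ = P₂·(V₂/V₃) = 5905 torr.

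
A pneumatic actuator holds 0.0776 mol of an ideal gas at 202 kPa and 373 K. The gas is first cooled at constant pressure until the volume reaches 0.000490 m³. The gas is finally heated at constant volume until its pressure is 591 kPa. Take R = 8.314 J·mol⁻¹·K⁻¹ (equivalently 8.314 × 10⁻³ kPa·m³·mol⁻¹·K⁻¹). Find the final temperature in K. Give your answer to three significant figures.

From PV = nRT: V₁ = nRT₁/P₁ = 0.001191 m³.
P constant ⇒ V ∝ T: P₂ = P₁; T₂ = T₁·(V₂/V₁) = 153.4 K.
V constant ⇒ P ∝ T: V₃ = V₂; T₃ = T₂·(P₃/P₂) = 448.9 K.

T₃ ≈ 449 K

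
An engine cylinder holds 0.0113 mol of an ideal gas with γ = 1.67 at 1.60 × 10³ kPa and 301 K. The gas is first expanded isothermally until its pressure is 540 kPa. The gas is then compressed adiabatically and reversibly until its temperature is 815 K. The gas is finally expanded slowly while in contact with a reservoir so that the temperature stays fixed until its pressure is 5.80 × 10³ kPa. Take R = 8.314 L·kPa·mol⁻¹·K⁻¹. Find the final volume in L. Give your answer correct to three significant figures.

V₄ ≈ 0.0132 L

From PV = nRT: V₁ = nRT₁/P₁ = 0.01767 L.
T constant ⇒ Boyle's law P V = const: T₂ = T₁; V₂ = V₁·(P₁/P₂) = 0.05237 L.
Reversible adiabatic, γ = 1.67: P₃ = P₂·(T₃/T₂)^(γ/(γ−1)) = 6466 kPa; V₃ = V₂·(T₂/T₃)^(1/(γ−1)) = 0.01184 L.
Isothermal, so P V is constant: T₄ = T₃; V₄ = V₃·(P₃/P₄) = 0.01320 L.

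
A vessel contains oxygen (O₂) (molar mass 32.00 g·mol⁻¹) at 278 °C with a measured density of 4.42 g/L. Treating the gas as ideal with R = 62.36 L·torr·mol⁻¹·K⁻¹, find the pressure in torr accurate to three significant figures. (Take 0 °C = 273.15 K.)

ρ = PM/(RT) ⇒ P = ρRT/M = (4.42 × 62.36 × 551.1) / 32.00

P ≈ 4.75e+03 torr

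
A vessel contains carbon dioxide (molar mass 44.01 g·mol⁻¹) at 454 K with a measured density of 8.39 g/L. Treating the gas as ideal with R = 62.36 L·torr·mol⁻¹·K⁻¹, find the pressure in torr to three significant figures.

P ≈ 5.40e+03 torr

ρ = PM/(RT) ⇒ P = ρRT/M = (8.39 × 62.36 × 454.0) / 44.01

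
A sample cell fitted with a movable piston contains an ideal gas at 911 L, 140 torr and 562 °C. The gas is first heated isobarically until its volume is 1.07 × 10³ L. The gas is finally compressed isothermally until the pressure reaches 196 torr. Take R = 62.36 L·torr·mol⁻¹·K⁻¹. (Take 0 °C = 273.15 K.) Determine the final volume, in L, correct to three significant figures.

V₃ ≈ 764 L

Convert: T₁ = 835.1 K.
Isobaric, so V/T is constant: P₂ = P₁; T₂ = T₁·(V₂/V₁) = 980.9 K.
Isothermal, so P V is constant: T₃ = T₂; V₃ = V₂·(P₂/P₃) = 764.3 L.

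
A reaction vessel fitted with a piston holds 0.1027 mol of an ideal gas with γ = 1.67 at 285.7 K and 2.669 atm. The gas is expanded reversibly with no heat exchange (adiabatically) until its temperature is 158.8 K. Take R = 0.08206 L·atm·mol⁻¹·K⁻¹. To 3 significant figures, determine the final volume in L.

From PV = nRT: V₁ = nRT₁/P₁ = 0.9021 L.
Adiabatic (γ = 1.67), T V^(γ−1) and P V^γ constant: P₂ = P₁·(T₂/T₁)^(γ/(γ−1)) = 0.6175 atm; V₂ = V₁·(T₁/T₂)^(1/(γ−1)) = 2.167 L.

V₂ ≈ 2.17 L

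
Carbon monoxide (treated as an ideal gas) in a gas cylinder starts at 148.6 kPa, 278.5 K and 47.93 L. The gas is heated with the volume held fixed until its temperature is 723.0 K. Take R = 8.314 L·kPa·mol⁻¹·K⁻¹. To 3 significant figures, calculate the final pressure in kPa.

P₂ ≈ 386 kPa

V constant ⇒ P ∝ T: V₂ = V₁; P₂ = P₁·(T₂/T₁) = 385.8 kPa.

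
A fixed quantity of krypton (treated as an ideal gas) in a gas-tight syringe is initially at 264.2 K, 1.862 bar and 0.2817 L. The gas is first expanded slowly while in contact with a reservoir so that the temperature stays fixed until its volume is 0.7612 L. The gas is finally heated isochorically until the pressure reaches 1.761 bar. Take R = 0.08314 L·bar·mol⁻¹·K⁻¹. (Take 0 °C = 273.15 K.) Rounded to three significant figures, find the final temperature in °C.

Isothermal, so P V is constant: T₂ = T₁; P₂ = P₁·(V₁/V₂) = 0.6891 bar.
Isochoric, so P/T is constant: V₃ = V₂; T₃ = T₂·(P₃/P₂) = 675.2 K.

T₃ ≈ 402 °C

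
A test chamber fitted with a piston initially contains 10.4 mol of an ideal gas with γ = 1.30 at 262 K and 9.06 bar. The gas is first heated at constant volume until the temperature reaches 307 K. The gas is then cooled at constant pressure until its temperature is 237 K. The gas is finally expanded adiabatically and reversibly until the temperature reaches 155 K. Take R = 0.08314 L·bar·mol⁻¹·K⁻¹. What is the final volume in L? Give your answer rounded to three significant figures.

From PV = nRT: V₁ = nRT₁/P₁ = 25.00 L.
V constant ⇒ P ∝ T: V₂ = V₁; P₂ = P₁·(T₂/T₁) = 10.62 bar.
P constant ⇒ V ∝ T: P₃ = P₂; V₃ = V₂·(T₃/T₂) = 19.30 L.
Adiabatic (γ = 1.30), T V^(γ−1) and P V^γ constant: P₄ = P₃·(T₄/T₃)^(γ/(γ−1)) = 1.686 bar; V₄ = V₃·(T₃/T₄)^(1/(γ−1)) = 79.50 L.

V₄ ≈ 79.5 L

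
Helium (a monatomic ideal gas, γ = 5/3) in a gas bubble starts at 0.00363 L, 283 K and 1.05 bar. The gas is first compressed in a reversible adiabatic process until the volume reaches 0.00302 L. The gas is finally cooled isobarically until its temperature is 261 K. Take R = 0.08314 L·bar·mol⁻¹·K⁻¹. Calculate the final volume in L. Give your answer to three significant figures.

V₃ ≈ 0.00246 L

Adiabatic (γ = 5/3), T V^(γ−1) and P V^γ constant: T₂ = T₁·(V₁/V₂)^(γ−1) = 319.9 K; P₂ = P₁·(V₁/V₂)^γ = 1.427 bar.
P constant ⇒ V ∝ T: P₃ = P₂; V₃ = V₂·(T₃/T₂) = 0.002464 L.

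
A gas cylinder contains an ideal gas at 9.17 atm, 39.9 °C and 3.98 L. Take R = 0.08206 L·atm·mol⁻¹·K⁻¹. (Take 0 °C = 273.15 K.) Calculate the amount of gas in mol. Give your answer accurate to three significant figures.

Convert: T = 313.05 K.
PV = nRT ⇒ n = PV/(RT) = (9.17 × 3.98) / (0.08206 × 313.05)

n ≈ 1.42 mol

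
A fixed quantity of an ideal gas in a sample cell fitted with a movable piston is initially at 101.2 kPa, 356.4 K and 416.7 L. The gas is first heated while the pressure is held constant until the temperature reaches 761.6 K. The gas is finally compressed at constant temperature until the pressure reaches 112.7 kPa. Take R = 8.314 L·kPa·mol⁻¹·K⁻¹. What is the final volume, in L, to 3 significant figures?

V₃ ≈ 800 L

P constant ⇒ V ∝ T: P₂ = P₁; V₂ = V₁·(T₂/T₁) = 890.5 L.
Isothermal, so P V is constant: T₃ = T₂; V₃ = V₂·(P₂/P₃) = 799.6 L.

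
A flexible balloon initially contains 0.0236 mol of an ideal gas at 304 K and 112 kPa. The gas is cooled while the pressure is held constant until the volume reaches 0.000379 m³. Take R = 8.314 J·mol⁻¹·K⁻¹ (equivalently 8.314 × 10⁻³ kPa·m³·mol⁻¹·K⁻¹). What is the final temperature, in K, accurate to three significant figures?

T₂ ≈ 216 K

From PV = nRT: V₁ = nRT₁/P₁ = 0.0005326 m³.
P constant ⇒ V ∝ T: P₂ = P₁; T₂ = T₁·(V₂/V₁) = 216.3 K.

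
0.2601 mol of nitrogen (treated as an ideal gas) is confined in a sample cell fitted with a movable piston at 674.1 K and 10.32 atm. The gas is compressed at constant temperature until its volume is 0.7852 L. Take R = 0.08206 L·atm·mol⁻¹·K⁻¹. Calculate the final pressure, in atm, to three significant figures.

P₂ ≈ 18.3 atm

From PV = nRT: V₁ = nRT₁/P₁ = 1.394 L.
Isothermal, so P V is constant: T₂ = T₁; P₂ = P₁·(V₁/V₂) = 18.32 atm.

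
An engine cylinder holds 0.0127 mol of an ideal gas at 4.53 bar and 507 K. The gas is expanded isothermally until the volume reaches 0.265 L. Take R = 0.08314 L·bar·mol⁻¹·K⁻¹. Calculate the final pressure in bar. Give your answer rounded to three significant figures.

P₂ ≈ 2.02 bar

From PV = nRT: V₁ = nRT₁/P₁ = 0.1182 L.
Isothermal, so P V is constant: T₂ = T₁; P₂ = P₁·(V₁/V₂) = 2.020 bar.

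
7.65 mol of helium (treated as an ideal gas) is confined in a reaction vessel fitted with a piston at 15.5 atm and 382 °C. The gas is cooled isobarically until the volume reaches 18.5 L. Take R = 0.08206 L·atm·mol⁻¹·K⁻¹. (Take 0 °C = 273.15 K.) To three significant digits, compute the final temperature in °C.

Convert: T₁ = 655.1 K.
From PV = nRT: V₁ = nRT₁/P₁ = 26.53 L.
Isobaric, so V/T is constant: P₂ = P₁; T₂ = T₁·(V₂/V₁) = 456.8 K.

T₂ ≈ 184 °C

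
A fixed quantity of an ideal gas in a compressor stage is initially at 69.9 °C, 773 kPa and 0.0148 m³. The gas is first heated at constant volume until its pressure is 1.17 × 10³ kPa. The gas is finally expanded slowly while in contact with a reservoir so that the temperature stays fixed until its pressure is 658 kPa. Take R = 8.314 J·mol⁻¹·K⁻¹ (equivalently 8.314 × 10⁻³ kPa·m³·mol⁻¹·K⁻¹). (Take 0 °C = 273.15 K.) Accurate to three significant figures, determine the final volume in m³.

V₃ ≈ 0.0263 m³

Convert: T₁ = 343.0 K.
Isochoric, so P/T is constant: V₂ = V₁; T₂ = T₁·(P₂/P₁) = 519.2 K.
T constant ⇒ Boyle's law P V = const: T₃ = T₂; V₃ = V₂·(P₂/P₃) = 0.02632 m³.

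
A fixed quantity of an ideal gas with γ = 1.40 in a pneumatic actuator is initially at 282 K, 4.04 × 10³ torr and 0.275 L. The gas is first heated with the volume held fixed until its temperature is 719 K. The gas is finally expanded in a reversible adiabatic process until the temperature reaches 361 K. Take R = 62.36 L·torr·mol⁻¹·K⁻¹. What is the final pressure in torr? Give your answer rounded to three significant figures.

P₃ ≈ 924 torr

V constant ⇒ P ∝ T: V₂ = V₁; P₂ = P₁·(T₂/T₁) = 1.030e+04 torr.
Reversible adiabatic, γ = 1.40: P₃ = P₂·(T₃/T₂)^(γ/(γ−1)) = 923.8 torr; V₃ = V₂·(T₂/T₃)^(1/(γ−1)) = 1.540 L.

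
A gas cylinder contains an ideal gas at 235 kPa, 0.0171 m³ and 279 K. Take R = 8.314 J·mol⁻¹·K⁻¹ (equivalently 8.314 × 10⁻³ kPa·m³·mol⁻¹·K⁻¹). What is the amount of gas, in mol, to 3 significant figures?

PV = nRT ⇒ n = PV/(RT) = (235 × 0.0171) / (8.314 × 10⁻³ × 279)

n ≈ 1.73 mol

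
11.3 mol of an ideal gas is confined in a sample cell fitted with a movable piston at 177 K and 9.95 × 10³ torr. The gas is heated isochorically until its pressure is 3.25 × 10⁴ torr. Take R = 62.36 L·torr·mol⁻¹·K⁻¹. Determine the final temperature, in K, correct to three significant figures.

From PV = nRT: V₁ = nRT₁/P₁ = 12.54 L.
Isochoric, so P/T is constant: V₂ = V₁; T₂ = T₁·(P₂/P₁) = 578.1 K.

T₂ ≈ 578 K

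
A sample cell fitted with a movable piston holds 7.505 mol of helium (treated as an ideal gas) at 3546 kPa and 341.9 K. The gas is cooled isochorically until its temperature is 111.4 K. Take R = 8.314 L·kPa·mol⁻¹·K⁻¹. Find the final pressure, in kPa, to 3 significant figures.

From PV = nRT: V₁ = nRT₁/P₁ = 6.016 L.
Isochoric, so P/T is constant: V₂ = V₁; P₂ = P₁·(T₂/T₁) = 1155 kPa.

P₂ ≈ 1.16e+03 kPa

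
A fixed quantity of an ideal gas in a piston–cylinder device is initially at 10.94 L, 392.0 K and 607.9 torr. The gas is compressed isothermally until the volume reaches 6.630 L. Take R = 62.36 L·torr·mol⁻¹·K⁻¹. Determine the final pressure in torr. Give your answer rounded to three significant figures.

T constant ⇒ Boyle's law P V = const: T₂ = T₁; P₂ = P₁·(V₁/V₂) = 1003 torr.

P₂ ≈ 1.00e+03 torr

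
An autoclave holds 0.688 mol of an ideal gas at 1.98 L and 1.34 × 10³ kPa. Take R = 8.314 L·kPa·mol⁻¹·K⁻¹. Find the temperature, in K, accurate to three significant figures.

PV = nRT ⇒ T = PV/(nR) = (1.34e+03 × 1.98) / (0.688 × 8.314)

T ≈ 464 K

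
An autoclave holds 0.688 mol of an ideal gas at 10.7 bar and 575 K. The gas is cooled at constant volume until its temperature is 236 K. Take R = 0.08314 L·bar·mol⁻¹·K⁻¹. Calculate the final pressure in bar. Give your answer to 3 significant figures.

From PV = nRT: V₁ = nRT₁/P₁ = 3.074 L.
V constant ⇒ P ∝ T: V₂ = V₁; P₂ = P₁·(T₂/T₁) = 4.392 bar.

P₂ ≈ 4.39 bar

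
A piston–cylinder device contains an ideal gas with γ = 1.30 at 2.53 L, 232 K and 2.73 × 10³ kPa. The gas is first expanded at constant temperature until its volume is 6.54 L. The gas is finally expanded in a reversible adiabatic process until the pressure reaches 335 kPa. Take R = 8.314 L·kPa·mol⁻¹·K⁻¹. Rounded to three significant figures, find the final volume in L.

V₃ ≈ 15.8 L

Isothermal, so P V is constant: T₂ = T₁; P₂ = P₁·(V₁/V₂) = 1056 kPa.
Adiabatic (γ = 1.30), T V^(γ−1) and P V^γ constant: T₃ = T₂·(P₃/P₂)^((γ−1)/γ) = 178.0 K; V₃ = V₂·(P₂/P₃)^(1/γ) = 15.82 L.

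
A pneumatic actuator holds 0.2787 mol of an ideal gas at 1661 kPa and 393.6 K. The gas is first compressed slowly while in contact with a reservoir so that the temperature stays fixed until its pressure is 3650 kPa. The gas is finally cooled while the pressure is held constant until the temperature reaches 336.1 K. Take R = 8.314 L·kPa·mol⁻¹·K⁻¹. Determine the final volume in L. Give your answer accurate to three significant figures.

V₃ ≈ 0.213 L

From PV = nRT: V₁ = nRT₁/P₁ = 0.5491 L.
Isothermal, so P V is constant: T₂ = T₁; V₂ = V₁·(P₁/P₂) = 0.2499 L.
P constant ⇒ V ∝ T: P₃ = P₂; V₃ = V₂·(T₃/T₂) = 0.2134 L.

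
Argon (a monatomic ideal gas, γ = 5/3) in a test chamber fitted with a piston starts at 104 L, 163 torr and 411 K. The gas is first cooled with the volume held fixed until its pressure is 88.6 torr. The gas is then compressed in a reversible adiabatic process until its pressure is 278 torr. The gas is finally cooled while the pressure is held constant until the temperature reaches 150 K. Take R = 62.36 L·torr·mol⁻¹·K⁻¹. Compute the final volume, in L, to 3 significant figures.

V₄ ≈ 22.3 L

Isochoric, so P/T is constant: V₂ = V₁; T₂ = T₁·(P₂/P₁) = 223.4 K.
Adiabatic (γ = 5/3), T V^(γ−1) and P V^γ constant: T₃ = T₂·(P₃/P₂)^((γ−1)/γ) = 353.0 K; V₃ = V₂·(P₂/P₃)^(1/γ) = 52.37 L.
Isobaric, so V/T is constant: P₄ = P₃; V₄ = V₃·(T₄/T₃) = 22.25 L.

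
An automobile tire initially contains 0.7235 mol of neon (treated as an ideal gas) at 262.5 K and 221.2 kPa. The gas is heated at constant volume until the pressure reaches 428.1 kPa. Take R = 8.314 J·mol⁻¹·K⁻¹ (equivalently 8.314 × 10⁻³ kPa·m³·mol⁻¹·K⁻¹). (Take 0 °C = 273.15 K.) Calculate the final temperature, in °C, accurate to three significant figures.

From PV = nRT: V₁ = nRT₁/P₁ = 0.007138 m³.
Isochoric, so P/T is constant: V₂ = V₁; T₂ = T₁·(P₂/P₁) = 508.0 K.

T₂ ≈ 235 °C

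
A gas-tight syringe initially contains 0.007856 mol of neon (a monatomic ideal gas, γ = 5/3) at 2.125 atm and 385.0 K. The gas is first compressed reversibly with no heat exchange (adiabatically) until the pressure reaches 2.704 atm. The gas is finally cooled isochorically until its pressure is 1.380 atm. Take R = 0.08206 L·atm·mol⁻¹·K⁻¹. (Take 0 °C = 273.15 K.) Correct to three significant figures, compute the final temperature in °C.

From PV = nRT: V₁ = nRT₁/P₁ = 0.1168 L.
Adiabatic (γ = 5/3), T V^(γ−1) and P V^γ constant: T₂ = T₁·(P₂/P₁)^((γ−1)/γ) = 424.0 K; V₂ = V₁·(P₁/P₂)^(1/γ) = 0.1011 L.
V constant ⇒ P ∝ T: V₃ = V₂; T₃ = T₂·(P₃/P₂) = 216.4 K.

T₃ ≈ -56.8 °C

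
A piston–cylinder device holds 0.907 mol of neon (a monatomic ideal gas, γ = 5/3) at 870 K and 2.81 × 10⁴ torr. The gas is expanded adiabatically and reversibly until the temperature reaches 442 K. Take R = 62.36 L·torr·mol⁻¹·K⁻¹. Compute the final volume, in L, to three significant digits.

V₂ ≈ 4.84 L

From PV = nRT: V₁ = nRT₁/P₁ = 1.751 L.
Adiabatic (γ = 5/3), T V^(γ−1) and P V^γ constant: P₂ = P₁·(T₂/T₁)^(γ/(γ−1)) = 5170 torr; V₂ = V₁·(T₁/T₂)^(1/(γ−1)) = 4.836 L.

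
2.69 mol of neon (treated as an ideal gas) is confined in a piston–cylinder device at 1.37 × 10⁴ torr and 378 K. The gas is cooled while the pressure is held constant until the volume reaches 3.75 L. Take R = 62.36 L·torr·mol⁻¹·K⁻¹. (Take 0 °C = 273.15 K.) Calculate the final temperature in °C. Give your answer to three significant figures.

From PV = nRT: V₁ = nRT₁/P₁ = 4.628 L.
Isobaric, so V/T is constant: P₂ = P₁; T₂ = T₁·(V₂/V₁) = 306.3 K.

T₂ ≈ 33.1 °C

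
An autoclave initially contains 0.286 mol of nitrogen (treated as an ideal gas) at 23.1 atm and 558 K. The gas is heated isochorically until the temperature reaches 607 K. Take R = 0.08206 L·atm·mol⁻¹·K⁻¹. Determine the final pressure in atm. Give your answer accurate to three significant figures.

P₂ ≈ 25.1 atm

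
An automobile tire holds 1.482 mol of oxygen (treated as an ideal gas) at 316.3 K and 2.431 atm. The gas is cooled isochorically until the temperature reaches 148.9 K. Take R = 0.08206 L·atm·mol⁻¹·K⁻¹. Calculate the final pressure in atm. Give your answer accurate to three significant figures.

From PV = nRT: V₁ = nRT₁/P₁ = 15.82 L.
V constant ⇒ P ∝ T: V₂ = V₁; P₂ = P₁·(T₂/T₁) = 1.144 atm.

P₂ ≈ 1.14 atm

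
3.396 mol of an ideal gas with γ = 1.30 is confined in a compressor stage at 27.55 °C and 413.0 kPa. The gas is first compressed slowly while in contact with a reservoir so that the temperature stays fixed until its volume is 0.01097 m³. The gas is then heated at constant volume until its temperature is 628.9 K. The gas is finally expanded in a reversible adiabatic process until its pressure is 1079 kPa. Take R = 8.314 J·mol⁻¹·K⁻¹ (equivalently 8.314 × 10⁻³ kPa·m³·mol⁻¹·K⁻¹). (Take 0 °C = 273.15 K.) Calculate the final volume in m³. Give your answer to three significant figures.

V₄ ≈ 0.0150 m³

Convert: T₁ = 300.7 K.
From PV = nRT: V₁ = nRT₁/P₁ = 0.02056 m³.
Isothermal, so P V is constant: T₂ = T₁; P₂ = P₁·(V₁/V₂) = 773.9 kPa.
Isochoric, so P/T is constant: V₃ = V₂; P₃ = P₂·(T₃/T₂) = 1619 kPa.
Adiabatic (γ = 1.30), T V^(γ−1) and P V^γ constant: T₄ = T₃·(P₄/P₃)^((γ−1)/γ) = 572.7 K; V₄ = V₃·(P₃/P₄)^(1/γ) = 0.01499 m³.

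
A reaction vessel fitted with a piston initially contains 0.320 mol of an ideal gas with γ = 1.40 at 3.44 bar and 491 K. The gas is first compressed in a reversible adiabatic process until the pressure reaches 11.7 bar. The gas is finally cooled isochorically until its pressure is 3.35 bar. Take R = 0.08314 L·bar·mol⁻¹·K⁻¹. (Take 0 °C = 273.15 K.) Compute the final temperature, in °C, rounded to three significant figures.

From PV = nRT: V₁ = nRT₁/P₁ = 3.797 L.
Reversible adiabatic, γ = 1.40: T₂ = T₁·(P₂/P₁)^((γ−1)/γ) = 696.6 K; V₂ = V₁·(P₁/P₂)^(1/γ) = 1.584 L.
V constant ⇒ P ∝ T: V₃ = V₂; T₃ = T₂·(P₃/P₂) = 199.4 K.

T₃ ≈ -73.7 °C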